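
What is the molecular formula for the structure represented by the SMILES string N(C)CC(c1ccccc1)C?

C10H15N

Heavy atoms from the SMILES: 10 C, 1 N.
Implicit hydrogens by atom environment:
  5 × C (aromatic): 1 H each → 5
  2 × C: 3 H each → 6
  1 × C: 2 H
  1 × C: 1 H
  1 × C (aromatic): no H
  1 × N: 1 H
  Total hydrogens = 15.
Molecular formula: C10H15N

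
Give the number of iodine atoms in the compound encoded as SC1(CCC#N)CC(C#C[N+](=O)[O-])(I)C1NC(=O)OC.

The symbol for iodine appears 1 time in the SMILES.

1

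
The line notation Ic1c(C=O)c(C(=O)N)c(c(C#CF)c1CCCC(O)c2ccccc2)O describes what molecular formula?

C20H17FINO4

Heavy atoms from the SMILES: 20 C, 1 F, 1 I, 1 N, 4 O.
Implicit hydrogens by atom environment:
  7 × C (aromatic): no H
  5 × C (aromatic): 1 H each → 5
  3 × C: 2 H each → 6
  3 × C: no H
  2 × C: 1 H each → 2
  2 × O: 1 H each → 2
  2 × O: no H
  1 × F: no H
  1 × I: no H
  1 × N: 2 H
  Total hydrogens = 17.
Molecular formula: C20H17FINO4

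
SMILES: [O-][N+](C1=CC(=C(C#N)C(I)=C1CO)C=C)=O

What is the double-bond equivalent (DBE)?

8

Molecular formula from the SMILES: C10H7IN2O3.
DoU = (2C + 2 + N − H − X)/2 = (2·10 + 2 + 2 − 7 − 1)/2 = 16/2 = 8.
(Structurally: 1 ring(s) + 7 π bond(s) = 8.)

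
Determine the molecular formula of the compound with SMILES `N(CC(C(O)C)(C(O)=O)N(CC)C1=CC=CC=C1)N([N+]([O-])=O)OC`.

C14H22N4O6

Heavy atoms from the SMILES: 14 C, 4 N, 6 O.
Implicit hydrogens by atom environment:
  5 × C (aromatic): 1 H each → 5
  3 × C: 3 H each → 9
  3 × O: no H
  2 × C: 2 H each → 4
  2 × C: no H
  2 × N: no H
  2 × O: 1 H each → 2
  1 × C: 1 H
  1 × C (aromatic): no H
  1 × N: 1 H
  1 × N (charge +1): no H
  1 × O (charge -1): no H
  Total hydrogens = 22.
Molecular formula: C14H22N4O6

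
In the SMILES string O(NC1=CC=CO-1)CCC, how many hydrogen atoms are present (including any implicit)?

11

Hydrogens are implicit in SMILES; fill each atom to its normal valence:
  3 × C (aromatic): 1 H each → 3
  2 × C: 2 H each → 4
  1 × C: 3 H
  1 × C (aromatic): no H
  1 × N: 1 H
  1 × O (aromatic): no H
  1 × O: no H
  Total hydrogens = 11.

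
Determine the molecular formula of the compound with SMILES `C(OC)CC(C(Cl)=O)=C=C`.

Heavy atoms from the SMILES: 7 C, 1 Cl, 2 O.
Implicit hydrogens by atom environment:
  3 × C: 2 H each → 6
  3 × C: no H
  2 × O: no H
  1 × C: 3 H
  1 × Cl: no H
  Total hydrogens = 9.
Molecular formula: C7H9ClO2

C7H9ClO2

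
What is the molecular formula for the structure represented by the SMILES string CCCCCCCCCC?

C10H22

Heavy atoms from the SMILES: 10 C.
Implicit hydrogens by atom environment:
  8 × C: 2 H each → 16
  2 × C: 3 H each → 6
  Total hydrogens = 22.
Molecular formula: C10H22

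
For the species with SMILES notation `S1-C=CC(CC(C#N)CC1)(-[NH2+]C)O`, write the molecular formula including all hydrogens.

Heavy atoms from the SMILES: 9 C, 2 N, 1 O, 1 S.
Implicit hydrogens by atom environment:
  3 × C: 2 H each → 6
  3 × C: 1 H each → 3
  2 × C: no H
  1 × C: 3 H
  1 × N (charge +1): 2 H
  1 × N: no H
  1 × O: 1 H
  1 × S: no H
  Total hydrogens = 15.
Net charge +1.
Molecular formula: C9H15N2OS+

C9H15N2OS+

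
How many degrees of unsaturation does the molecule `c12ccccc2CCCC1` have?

5

Molecular formula from the SMILES: C10H12.
DoU = (2C + 2 + N − H − X)/2 = (2·10 + 2 + 0 − 12 − 0)/2 = 10/2 = 5.
(Structurally: 2 ring(s) + 3 π bond(s) = 5.)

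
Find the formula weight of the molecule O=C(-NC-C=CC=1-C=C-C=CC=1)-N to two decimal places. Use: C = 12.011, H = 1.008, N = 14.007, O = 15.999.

Molecular formula: C10H12N2O.
M = 10×12.011 + 12×1.008 + 2×14.007 + 1×15.999 = 176.22 g/mol.

176.22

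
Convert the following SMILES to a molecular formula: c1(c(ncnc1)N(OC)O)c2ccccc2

Heavy atoms from the SMILES: 11 C, 3 N, 2 O.
Implicit hydrogens by atom environment:
  7 × C (aromatic): 1 H each → 7
  3 × C (aromatic): no H
  2 × N (aromatic): no H
  1 × C: 3 H
  1 × N: no H
  1 × O: 1 H
  1 × O: no H
  Total hydrogens = 11.
Molecular formula: C11H11N3O2

C11H11N3O2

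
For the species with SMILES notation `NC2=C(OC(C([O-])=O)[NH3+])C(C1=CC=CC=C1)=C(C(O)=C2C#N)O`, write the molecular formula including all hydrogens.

C15H13N3O5

Heavy atoms from the SMILES: 15 C, 3 N, 5 O.
Implicit hydrogens by atom environment:
  7 × C (aromatic): no H
  5 × C (aromatic): 1 H each → 5
  2 × C: no H
  2 × O: 1 H each → 2
  2 × O: no H
  1 × C: 1 H
  1 × N (charge +1): 3 H
  1 × N: 2 H
  1 × N: no H
  1 × O (charge -1): no H
  Total hydrogens = 13.
Molecular formula: C15H13N3O5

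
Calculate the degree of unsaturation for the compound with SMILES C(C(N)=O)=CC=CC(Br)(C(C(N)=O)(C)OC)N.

Molecular formula from the SMILES: C10H16BrN3O3.
DoU = (2C + 2 + N − H − X)/2 = (2·10 + 2 + 3 − 16 − 1)/2 = 8/2 = 4.
(Structurally: 0 ring(s) + 4 π bond(s) = 4.)

4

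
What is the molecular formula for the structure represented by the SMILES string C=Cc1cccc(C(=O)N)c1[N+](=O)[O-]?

C9H8N2O3

Heavy atoms from the SMILES: 9 C, 2 N, 3 O.
Implicit hydrogens by atom environment:
  3 × C (aromatic): 1 H each → 3
  3 × C (aromatic): no H
  2 × O: no H
  1 × C: 2 H
  1 × C: 1 H
  1 × C: no H
  1 × N: 2 H
  1 × N (charge +1): no H
  1 × O (charge -1): no H
  Total hydrogens = 8.
Molecular formula: C9H8N2O3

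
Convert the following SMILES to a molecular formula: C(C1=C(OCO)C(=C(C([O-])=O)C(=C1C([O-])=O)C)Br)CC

Heavy atoms from the SMILES: 1 Br, 13 C, 6 O.
Implicit hydrogens by atom environment:
  6 × C (aromatic): no H
  3 × C: 2 H each → 6
  3 × O: no H
  2 × C: 3 H each → 6
  2 × C: no H
  2 × O (charge -1): no H
  1 × Br: no H
  1 × O: 1 H
  Total hydrogens = 13.
Net charge -2.
Molecular formula: [C13H13BrO6]2-

[C13H13BrO6]2-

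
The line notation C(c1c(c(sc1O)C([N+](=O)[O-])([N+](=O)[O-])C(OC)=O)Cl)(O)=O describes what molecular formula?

C8H5ClN2O9S

Heavy atoms from the SMILES: 8 C, 1 Cl, 2 N, 9 O, 1 S.
Implicit hydrogens by atom environment:
  5 × O: no H
  4 × C (aromatic): no H
  3 × C: no H
  2 × N (charge +1): no H
  2 × O: 1 H each → 2
  2 × O (charge -1): no H
  1 × C: 3 H
  1 × Cl: no H
  1 × S (aromatic): no H
  Total hydrogens = 5.
Molecular formula: C8H5ClN2O9S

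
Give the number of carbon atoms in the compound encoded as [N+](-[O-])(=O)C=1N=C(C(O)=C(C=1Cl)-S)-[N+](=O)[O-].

The symbol for carbon appears 5 times in the SMILES. (Cl is a single chlorine, not C + l.)

5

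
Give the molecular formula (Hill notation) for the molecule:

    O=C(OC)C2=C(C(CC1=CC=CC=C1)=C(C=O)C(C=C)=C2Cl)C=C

C20H17ClO3

Heavy atoms from the SMILES: 20 C, 1 Cl, 3 O.
Implicit hydrogens by atom environment:
  7 × C (aromatic): no H
  5 × C (aromatic): 1 H each → 5
  3 × C: 2 H each → 6
  3 × C: 1 H each → 3
  3 × O: no H
  1 × C: 3 H
  1 × C: no H
  1 × Cl: no H
  Total hydrogens = 17.
Molecular formula: C20H17ClO3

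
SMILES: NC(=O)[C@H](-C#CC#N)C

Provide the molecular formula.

Heavy atoms from the SMILES: 6 C, 2 N, 1 O.
Implicit hydrogens by atom environment:
  4 × C: no H
  1 × C: 3 H
  1 × C: 1 H
  1 × N: 2 H
  1 × N: no H
  1 × O: no H
  Total hydrogens = 6.
Molecular formula: C6H6N2O

C6H6N2O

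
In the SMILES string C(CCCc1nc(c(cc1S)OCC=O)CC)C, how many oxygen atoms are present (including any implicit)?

2

The symbol for oxygen appears 2 times in the SMILES.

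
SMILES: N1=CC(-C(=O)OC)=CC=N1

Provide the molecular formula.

C6H6N2O2

Heavy atoms from the SMILES: 6 C, 2 N, 2 O.
Implicit hydrogens by atom environment:
  3 × C (aromatic): 1 H each → 3
  2 × N (aromatic): no H
  2 × O: no H
  1 × C: 3 H
  1 × C (aromatic): no H
  1 × C: no H
  Total hydrogens = 6.
Molecular formula: C6H6N2O2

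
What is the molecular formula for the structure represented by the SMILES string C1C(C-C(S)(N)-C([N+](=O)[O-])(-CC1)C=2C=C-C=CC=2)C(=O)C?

Heavy atoms from the SMILES: 15 C, 2 N, 3 O, 1 S.
Implicit hydrogens by atom environment:
  5 × C (aromatic): 1 H each → 5
  4 × C: 2 H each → 8
  3 × C: no H
  2 × O: no H
  1 × C: 3 H
  1 × C: 1 H
  1 × C (aromatic): no H
  1 × N: 2 H
  1 × N (charge +1): no H
  1 × O (charge -1): no H
  1 × S: 1 H
  Total hydrogens = 20.
Molecular formula: C15H20N2O3S

C15H20N2O3S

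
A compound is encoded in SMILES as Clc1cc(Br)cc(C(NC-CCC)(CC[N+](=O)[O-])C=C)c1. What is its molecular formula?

Heavy atoms from the SMILES: 1 Br, 15 C, 1 Cl, 2 N, 2 O.
Implicit hydrogens by atom environment:
  6 × C: 2 H each → 12
  3 × C (aromatic): 1 H each → 3
  3 × C (aromatic): no H
  1 × Br: no H
  1 × C: 3 H
  1 × C: 1 H
  1 × C: no H
  1 × Cl: no H
  1 × N: 1 H
  1 × N (charge +1): no H
  1 × O: no H
  1 × O (charge -1): no H
  Total hydrogens = 20.
Molecular formula: C15H20BrClN2O2

C15H20BrClN2O2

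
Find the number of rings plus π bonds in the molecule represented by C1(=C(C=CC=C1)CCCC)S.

4

Molecular formula from the SMILES: C10H14S.
DoU = (2C + 2 + N − H − X)/2 = (2·10 + 2 + 0 − 14 − 0)/2 = 8/2 = 4.
(Structurally: 1 ring(s) + 3 π bond(s) = 4.)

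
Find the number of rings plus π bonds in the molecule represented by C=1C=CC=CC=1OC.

4

Molecular formula from the SMILES: C7H8O.
DoU = (2C + 2 + N − H − X)/2 = (2·7 + 2 + 0 − 8 − 0)/2 = 8/2 = 4.
(Structurally: 1 ring(s) + 3 π bond(s) = 4.)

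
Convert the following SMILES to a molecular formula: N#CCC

Heavy atoms from the SMILES: 3 C, 1 N.
Implicit hydrogens by atom environment:
  1 × C: 3 H
  1 × C: 2 H
  1 × C: no H
  1 × N: no H
  Total hydrogens = 5.
Molecular formula: C3H5N

C3H5N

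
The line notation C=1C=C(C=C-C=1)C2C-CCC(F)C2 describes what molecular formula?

Heavy atoms from the SMILES: 12 C, 1 F.
Implicit hydrogens by atom environment:
  5 × C (aromatic): 1 H each → 5
  4 × C: 2 H each → 8
  2 × C: 1 H each → 2
  1 × C (aromatic): no H
  1 × F: no H
  Total hydrogens = 15.
Molecular formula: C12H15F

C12H15F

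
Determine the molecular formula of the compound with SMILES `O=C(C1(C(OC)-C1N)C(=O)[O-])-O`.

Heavy atoms from the SMILES: 6 C, 1 N, 5 O.
Implicit hydrogens by atom environment:
  3 × C: no H
  3 × O: no H
  2 × C: 1 H each → 2
  1 × C: 3 H
  1 × N: 2 H
  1 × O: 1 H
  1 × O (charge -1): no H
  Total hydrogens = 8.
Net charge -1.
Molecular formula: C6H8NO5-

C6H8NO5-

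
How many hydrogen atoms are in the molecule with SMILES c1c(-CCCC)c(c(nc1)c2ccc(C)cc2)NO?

Hydrogens are implicit in SMILES; fill each atom to its normal valence:
  6 × C (aromatic): 1 H each → 6
  5 × C (aromatic): no H
  3 × C: 2 H each → 6
  2 × C: 3 H each → 6
  1 × N: 1 H
  1 × N (aromatic): no H
  1 × O: 1 H
  Total hydrogens = 20.

20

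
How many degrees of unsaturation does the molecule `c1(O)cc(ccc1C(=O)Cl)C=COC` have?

Molecular formula from the SMILES: C10H9ClO3.
DoU = (2C + 2 + N − H − X)/2 = (2·10 + 2 + 0 − 9 − 1)/2 = 12/2 = 6.
(Structurally: 1 ring(s) + 5 π bond(s) = 6.)

6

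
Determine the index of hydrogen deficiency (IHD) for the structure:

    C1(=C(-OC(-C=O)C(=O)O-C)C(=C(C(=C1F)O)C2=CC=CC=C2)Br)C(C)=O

11

Molecular formula from the SMILES: C18H14BrFO6.
DoU = (2C + 2 + N − H − X)/2 = (2·18 + 2 + 0 − 14 − 2)/2 = 22/2 = 11.
(Structurally: 2 ring(s) + 9 π bond(s) = 11.)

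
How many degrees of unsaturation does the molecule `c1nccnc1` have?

4

Molecular formula from the SMILES: C4H4N2.
DoU = (2C + 2 + N − H − X)/2 = (2·4 + 2 + 2 − 4 − 0)/2 = 8/2 = 4.
(Structurally: 1 ring(s) + 3 π bond(s) = 4.)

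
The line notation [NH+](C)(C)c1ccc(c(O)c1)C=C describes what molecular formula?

C10H14NO+

Heavy atoms from the SMILES: 10 C, 1 N, 1 O.
Implicit hydrogens by atom environment:
  3 × C (aromatic): 1 H each → 3
  3 × C (aromatic): no H
  2 × C: 3 H each → 6
  1 × C: 2 H
  1 × C: 1 H
  1 × N (charge +1): 1 H
  1 × O: 1 H
  Total hydrogens = 14.
Net charge +1.
Molecular formula: C10H14NO+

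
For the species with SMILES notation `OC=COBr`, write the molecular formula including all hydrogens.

C2H3BrO2

Heavy atoms from the SMILES: 1 Br, 2 C, 2 O.
Implicit hydrogens by atom environment:
  2 × C: 1 H each → 2
  1 × Br: no H
  1 × O: 1 H
  1 × O: no H
  Total hydrogens = 3.
Molecular formula: C2H3BrO2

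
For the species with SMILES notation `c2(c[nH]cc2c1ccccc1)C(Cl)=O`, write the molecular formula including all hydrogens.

C11H8ClNO

Heavy atoms from the SMILES: 11 C, 1 Cl, 1 N, 1 O.
Implicit hydrogens by atom environment:
  7 × C (aromatic): 1 H each → 7
  3 × C (aromatic): no H
  1 × C: no H
  1 × Cl: no H
  1 × N (aromatic): 1 H
  1 × O: no H
  Total hydrogens = 8.
Molecular formula: C11H8ClNO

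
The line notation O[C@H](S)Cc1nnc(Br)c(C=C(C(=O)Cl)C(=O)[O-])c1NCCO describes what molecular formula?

Heavy atoms from the SMILES: 1 Br, 12 C, 1 Cl, 3 N, 5 O, 1 S.
Implicit hydrogens by atom environment:
  4 × C (aromatic): no H
  3 × C: 2 H each → 6
  3 × C: no H
  2 × C: 1 H each → 2
  2 × N (aromatic): no H
  2 × O: 1 H each → 2
  2 × O: no H
  1 × Br: no H
  1 × Cl: no H
  1 × N: 1 H
  1 × O (charge -1): no H
  1 × S: 1 H
  Total hydrogens = 12.
Net charge -1.
Molecular formula: C12H12BrClN3O5S-

C12H12BrClN3O5S-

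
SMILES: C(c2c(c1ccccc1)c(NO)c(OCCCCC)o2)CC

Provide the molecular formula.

C18H25NO3

Heavy atoms from the SMILES: 18 C, 1 N, 3 O.
Implicit hydrogens by atom environment:
  6 × C: 2 H each → 12
  5 × C (aromatic): 1 H each → 5
  5 × C (aromatic): no H
  2 × C: 3 H each → 6
  1 × N: 1 H
  1 × O: 1 H
  1 × O (aromatic): no H
  1 × O: no H
  Total hydrogens = 25.
Molecular formula: C18H25NO3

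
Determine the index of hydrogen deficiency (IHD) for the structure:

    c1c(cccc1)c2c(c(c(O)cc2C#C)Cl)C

Molecular formula from the SMILES: C15H11ClO.
DoU = (2C + 2 + N − H − X)/2 = (2·15 + 2 + 0 − 11 − 1)/2 = 20/2 = 10.
(Structurally: 2 ring(s) + 8 π bond(s) = 10.)

10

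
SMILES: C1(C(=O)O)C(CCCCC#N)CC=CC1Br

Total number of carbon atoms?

12

The symbol for carbon appears 12 times in the SMILES.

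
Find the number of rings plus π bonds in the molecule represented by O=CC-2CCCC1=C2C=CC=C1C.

Molecular formula from the SMILES: C12H14O.
DoU = (2C + 2 + N − H − X)/2 = (2·12 + 2 + 0 − 14 − 0)/2 = 12/2 = 6.
(Structurally: 2 ring(s) + 4 π bond(s) = 6.)

6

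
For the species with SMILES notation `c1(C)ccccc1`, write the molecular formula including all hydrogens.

Heavy atoms from the SMILES: 7 C.
Implicit hydrogens by atom environment:
  5 × C (aromatic): 1 H each → 5
  1 × C: 3 H
  1 × C (aromatic): no H
  Total hydrogens = 8.
Molecular formula: C7H8

C7H8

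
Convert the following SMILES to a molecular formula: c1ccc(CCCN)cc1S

Heavy atoms from the SMILES: 9 C, 1 N, 1 S.
Implicit hydrogens by atom environment:
  4 × C (aromatic): 1 H each → 4
  3 × C: 2 H each → 6
  2 × C (aromatic): no H
  1 × N: 2 H
  1 × S: 1 H
  Total hydrogens = 13.
Molecular formula: C9H13NS

C9H13NS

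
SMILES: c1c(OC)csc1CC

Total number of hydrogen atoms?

10

Hydrogens are implicit in SMILES; fill each atom to its normal valence:
  2 × C: 3 H each → 6
  2 × C (aromatic): 1 H each → 2
  2 × C (aromatic): no H
  1 × C: 2 H
  1 × O: no H
  1 × S (aromatic): no H
  Total hydrogens = 10.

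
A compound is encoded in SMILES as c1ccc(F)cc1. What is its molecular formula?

Heavy atoms from the SMILES: 6 C, 1 F.
Implicit hydrogens by atom environment:
  5 × C (aromatic): 1 H each → 5
  1 × C (aromatic): no H
  1 × F: no H
  Total hydrogens = 5.
Molecular formula: C6H5F

C6H5F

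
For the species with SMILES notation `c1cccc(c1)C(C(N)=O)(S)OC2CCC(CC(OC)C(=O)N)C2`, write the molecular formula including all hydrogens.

Heavy atoms from the SMILES: 17 C, 2 N, 4 O, 1 S.
Implicit hydrogens by atom environment:
  5 × C (aromatic): 1 H each → 5
  4 × C: 2 H each → 8
  4 × O: no H
  3 × C: 1 H each → 3
  3 × C: no H
  2 × N: 2 H each → 4
  1 × C: 3 H
  1 × C (aromatic): no H
  1 × S: 1 H
  Total hydrogens = 24.
Molecular formula: C17H24N2O4S

C17H24N2O4S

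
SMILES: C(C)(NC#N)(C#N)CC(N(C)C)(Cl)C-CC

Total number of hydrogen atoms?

19

Hydrogens are implicit in SMILES; fill each atom to its normal valence:
  4 × C: 3 H each → 12
  4 × C: no H
  3 × C: 2 H each → 6
  3 × N: no H
  1 × Cl: no H
  1 × N: 1 H
  Total hydrogens = 19.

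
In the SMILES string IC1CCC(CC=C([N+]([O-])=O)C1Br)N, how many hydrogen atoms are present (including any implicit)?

12

Hydrogens are implicit in SMILES; fill each atom to its normal valence:
  4 × C: 1 H each → 4
  3 × C: 2 H each → 6
  1 × Br: no H
  1 × C: no H
  1 × I: no H
  1 × N: 2 H
  1 × N (charge +1): no H
  1 × O: no H
  1 × O (charge -1): no H
  Total hydrogens = 12.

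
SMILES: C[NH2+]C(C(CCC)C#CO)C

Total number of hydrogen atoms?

18

Hydrogens are implicit in SMILES; fill each atom to its normal valence:
  3 × C: 3 H each → 9
  2 × C: 2 H each → 4
  2 × C: 1 H each → 2
  2 × C: no H
  1 × N (charge +1): 2 H
  1 × O: 1 H
  Total hydrogens = 18.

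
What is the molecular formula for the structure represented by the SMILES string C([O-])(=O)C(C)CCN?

Heavy atoms from the SMILES: 5 C, 1 N, 2 O.
Implicit hydrogens by atom environment:
  2 × C: 2 H each → 4
  1 × C: 3 H
  1 × C: 1 H
  1 × C: no H
  1 × N: 2 H
  1 × O: no H
  1 × O (charge -1): no H
  Total hydrogens = 10.
Net charge -1.
Molecular formula: C5H10NO2-

C5H10NO2-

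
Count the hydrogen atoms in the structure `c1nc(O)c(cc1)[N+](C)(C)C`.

13

Hydrogens are implicit in SMILES; fill each atom to its normal valence:
  3 × C: 3 H each → 9
  3 × C (aromatic): 1 H each → 3
  2 × C (aromatic): no H
  1 × N (aromatic): no H
  1 × N (charge +1): no H
  1 × O: 1 H
  Total hydrogens = 13.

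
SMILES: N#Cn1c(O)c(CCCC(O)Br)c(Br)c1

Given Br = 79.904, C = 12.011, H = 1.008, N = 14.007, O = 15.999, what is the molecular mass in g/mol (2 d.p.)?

338.00

Molecular formula: C9H10Br2N2O2.
M = 2×79.904 + 9×12.011 + 10×1.008 + 2×14.007 + 2×15.999 = 338.00 g/mol.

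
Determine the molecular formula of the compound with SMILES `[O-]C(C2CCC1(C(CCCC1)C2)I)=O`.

C11H16IO2-

Heavy atoms from the SMILES: 11 C, 1 I, 2 O.
Implicit hydrogens by atom environment:
  7 × C: 2 H each → 14
  2 × C: 1 H each → 2
  2 × C: no H
  1 × I: no H
  1 × O: no H
  1 × O (charge -1): no H
  Total hydrogens = 16.
Net charge -1.
Molecular formula: C11H16IO2-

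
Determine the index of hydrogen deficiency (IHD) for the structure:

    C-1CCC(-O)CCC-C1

1

Molecular formula from the SMILES: C8H16O.
DoU = (2C + 2 + N − H − X)/2 = (2·8 + 2 + 0 − 16 − 0)/2 = 2/2 = 1.
(Structurally: 1 ring(s) + 0 π bond(s) = 1.)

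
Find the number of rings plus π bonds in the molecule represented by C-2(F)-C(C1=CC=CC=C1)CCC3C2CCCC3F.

6

Molecular formula from the SMILES: C16H20F2.
DoU = (2C + 2 + N − H − X)/2 = (2·16 + 2 + 0 − 20 − 2)/2 = 12/2 = 6.
(Structurally: 3 ring(s) + 3 π bond(s) = 6.)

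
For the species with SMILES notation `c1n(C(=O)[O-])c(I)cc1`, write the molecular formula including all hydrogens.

C5H3INO2-

Heavy atoms from the SMILES: 5 C, 1 I, 1 N, 2 O.
Implicit hydrogens by atom environment:
  3 × C (aromatic): 1 H each → 3
  1 × C (aromatic): no H
  1 × C: no H
  1 × I: no H
  1 × N (aromatic): no H
  1 × O: no H
  1 × O (charge -1): no H
  Total hydrogens = 3.
Net charge -1.
Molecular formula: C5H3INO2-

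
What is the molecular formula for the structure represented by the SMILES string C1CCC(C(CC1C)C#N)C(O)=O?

C10H15NO2

Heavy atoms from the SMILES: 10 C, 1 N, 2 O.
Implicit hydrogens by atom environment:
  4 × C: 2 H each → 8
  3 × C: 1 H each → 3
  2 × C: no H
  1 × C: 3 H
  1 × N: no H
  1 × O: 1 H
  1 × O: no H
  Total hydrogens = 15.
Molecular formula: C10H15NO2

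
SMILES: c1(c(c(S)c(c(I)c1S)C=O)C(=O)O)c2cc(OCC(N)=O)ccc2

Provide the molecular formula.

Heavy atoms from the SMILES: 16 C, 1 I, 1 N, 5 O, 2 S.
Implicit hydrogens by atom environment:
  8 × C (aromatic): no H
  4 × C (aromatic): 1 H each → 4
  4 × O: no H
  2 × C: no H
  2 × S: 1 H each → 2
  1 × C: 2 H
  1 × C: 1 H
  1 × I: no H
  1 × N: 2 H
  1 × O: 1 H
  Total hydrogens = 12.
Molecular formula: C16H12INO5S2

C16H12INO5S2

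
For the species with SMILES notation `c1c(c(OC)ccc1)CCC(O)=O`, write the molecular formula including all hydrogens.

C10H12O3

Heavy atoms from the SMILES: 10 C, 3 O.
Implicit hydrogens by atom environment:
  4 × C (aromatic): 1 H each → 4
  2 × C: 2 H each → 4
  2 × C (aromatic): no H
  2 × O: no H
  1 × C: 3 H
  1 × C: no H
  1 × O: 1 H
  Total hydrogens = 12.
Molecular formula: C10H12O3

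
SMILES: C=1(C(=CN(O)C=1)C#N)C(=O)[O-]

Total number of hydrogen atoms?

Hydrogens are implicit in SMILES; fill each atom to its normal valence:
  2 × C (aromatic): 1 H each → 2
  2 × C (aromatic): no H
  2 × C: no H
  1 × N (aromatic): no H
  1 × N: no H
  1 × O: 1 H
  1 × O: no H
  1 × O (charge -1): no H
  Total hydrogens = 3.

3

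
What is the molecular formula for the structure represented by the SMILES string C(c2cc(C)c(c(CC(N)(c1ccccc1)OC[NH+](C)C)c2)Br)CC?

Heavy atoms from the SMILES: 1 Br, 21 C, 2 N, 1 O.
Implicit hydrogens by atom environment:
  7 × C (aromatic): 1 H each → 7
  5 × C (aromatic): no H
  4 × C: 3 H each → 12
  4 × C: 2 H each → 8
  1 × Br: no H
  1 × C: no H
  1 × N: 2 H
  1 × N (charge +1): 1 H
  1 × O: no H
  Total hydrogens = 30.
Net charge +1.
Molecular formula: C21H30BrN2O+

C21H30BrN2O+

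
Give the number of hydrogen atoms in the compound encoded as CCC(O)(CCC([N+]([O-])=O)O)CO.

Hydrogens are implicit in SMILES; fill each atom to its normal valence:
  4 × C: 2 H each → 8
  3 × O: 1 H each → 3
  1 × C: 3 H
  1 × C: 1 H
  1 × C: no H
  1 × N (charge +1): no H
  1 × O: no H
  1 × O (charge -1): no H
  Total hydrogens = 15.

15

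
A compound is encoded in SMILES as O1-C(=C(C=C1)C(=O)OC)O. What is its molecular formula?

Heavy atoms from the SMILES: 6 C, 4 O.
Implicit hydrogens by atom environment:
  2 × C (aromatic): 1 H each → 2
  2 × C (aromatic): no H
  2 × O: no H
  1 × C: 3 H
  1 × C: no H
  1 × O: 1 H
  1 × O (aromatic): no H
  Total hydrogens = 6.
Molecular formula: C6H6O4

C6H6O4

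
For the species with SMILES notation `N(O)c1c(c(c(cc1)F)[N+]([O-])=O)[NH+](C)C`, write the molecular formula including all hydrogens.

Heavy atoms from the SMILES: 8 C, 1 F, 3 N, 3 O.
Implicit hydrogens by atom environment:
  4 × C (aromatic): no H
  2 × C: 3 H each → 6
  2 × C (aromatic): 1 H each → 2
  1 × F: no H
  1 × N: 1 H
  1 × N (charge +1): 1 H
  1 × N (charge +1): no H
  1 × O: 1 H
  1 × O: no H
  1 × O (charge -1): no H
  Total hydrogens = 11.
Net charge +1.
Molecular formula: C8H11FN3O3+

C8H11FN3O3+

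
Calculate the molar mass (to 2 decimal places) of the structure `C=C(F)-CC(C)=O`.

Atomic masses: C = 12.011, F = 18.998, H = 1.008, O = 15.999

102.11

Molecular formula: C5H7FO.
M = 5×12.011 + 1×18.998 + 7×1.008 + 1×15.999 = 102.11 g/mol.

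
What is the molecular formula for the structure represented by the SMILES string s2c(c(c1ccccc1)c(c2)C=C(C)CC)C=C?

C17H18S

Heavy atoms from the SMILES: 17 C, 1 S.
Implicit hydrogens by atom environment:
  6 × C (aromatic): 1 H each → 6
  4 × C (aromatic): no H
  2 × C: 3 H each → 6
  2 × C: 2 H each → 4
  2 × C: 1 H each → 2
  1 × C: no H
  1 × S (aromatic): no H
  Total hydrogens = 18.
Molecular formula: C17H18S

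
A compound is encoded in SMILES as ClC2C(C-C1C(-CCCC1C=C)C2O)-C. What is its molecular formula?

C13H21ClO

Heavy atoms from the SMILES: 13 C, 1 Cl, 1 O.
Implicit hydrogens by atom environment:
  7 × C: 1 H each → 7
  5 × C: 2 H each → 10
  1 × C: 3 H
  1 × Cl: no H
  1 × O: 1 H
  Total hydrogens = 21.
Molecular formula: C13H21ClO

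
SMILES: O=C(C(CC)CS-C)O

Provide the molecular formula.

C6H12O2S

Heavy atoms from the SMILES: 6 C, 2 O, 1 S.
Implicit hydrogens by atom environment:
  2 × C: 3 H each → 6
  2 × C: 2 H each → 4
  1 × C: 1 H
  1 × C: no H
  1 × O: 1 H
  1 × O: no H
  1 × S: no H
  Total hydrogens = 12.
Molecular formula: C6H12O2S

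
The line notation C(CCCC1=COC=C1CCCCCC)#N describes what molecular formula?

Heavy atoms from the SMILES: 14 C, 1 N, 1 O.
Implicit hydrogens by atom environment:
  8 × C: 2 H each → 16
  2 × C (aromatic): 1 H each → 2
  2 × C (aromatic): no H
  1 × C: 3 H
  1 × C: no H
  1 × N: no H
  1 × O (aromatic): no H
  Total hydrogens = 21.
Molecular formula: C14H21NO

C14H21NO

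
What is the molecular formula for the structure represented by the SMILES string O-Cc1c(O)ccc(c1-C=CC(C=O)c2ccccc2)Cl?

C17H15ClO3

Heavy atoms from the SMILES: 17 C, 1 Cl, 3 O.
Implicit hydrogens by atom environment:
  7 × C (aromatic): 1 H each → 7
  5 × C (aromatic): no H
  4 × C: 1 H each → 4
  2 × O: 1 H each → 2
  1 × C: 2 H
  1 × Cl: no H
  1 × O: no H
  Total hydrogens = 15.
Molecular formula: C17H15ClO3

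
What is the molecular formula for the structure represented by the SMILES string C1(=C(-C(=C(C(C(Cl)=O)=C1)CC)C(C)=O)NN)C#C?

Heavy atoms from the SMILES: 13 C, 1 Cl, 2 N, 2 O.
Implicit hydrogens by atom environment:
  5 × C (aromatic): no H
  3 × C: no H
  2 × C: 3 H each → 6
  2 × O: no H
  1 × C: 2 H
  1 × C (aromatic): 1 H
  1 × C: 1 H
  1 × Cl: no H
  1 × N: 2 H
  1 × N: 1 H
  Total hydrogens = 13.
Molecular formula: C13H13ClN2O2

C13H13ClN2O2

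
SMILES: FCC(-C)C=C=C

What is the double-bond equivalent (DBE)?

Molecular formula from the SMILES: C6H9F.
DoU = (2C + 2 + N − H − X)/2 = (2·6 + 2 + 0 − 9 − 1)/2 = 4/2 = 2.
(Structurally: 0 ring(s) + 2 π bond(s) = 2.)

2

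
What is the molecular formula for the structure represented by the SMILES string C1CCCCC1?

Heavy atoms from the SMILES: 6 C.
Implicit hydrogens by atom environment:
  6 × C: 2 H each → 12
  Total hydrogens = 12.
Molecular formula: C6H12

C6H12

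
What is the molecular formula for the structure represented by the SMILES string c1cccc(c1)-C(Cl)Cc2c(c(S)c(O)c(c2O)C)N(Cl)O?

Heavy atoms from the SMILES: 15 C, 2 Cl, 1 N, 3 O, 1 S.
Implicit hydrogens by atom environment:
  7 × C (aromatic): no H
  5 × C (aromatic): 1 H each → 5
  3 × O: 1 H each → 3
  2 × Cl: no H
  1 × C: 3 H
  1 × C: 2 H
  1 × C: 1 H
  1 × N: no H
  1 × S: 1 H
  Total hydrogens = 15.
Molecular formula: C15H15Cl2NO3S

C15H15Cl2NO3S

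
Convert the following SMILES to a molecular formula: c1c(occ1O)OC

Heavy atoms from the SMILES: 5 C, 3 O.
Implicit hydrogens by atom environment:
  2 × C (aromatic): 1 H each → 2
  2 × C (aromatic): no H
  1 × C: 3 H
  1 × O: 1 H
  1 × O (aromatic): no H
  1 × O: no H
  Total hydrogens = 6.
Molecular formula: C5H6O3

C5H6O3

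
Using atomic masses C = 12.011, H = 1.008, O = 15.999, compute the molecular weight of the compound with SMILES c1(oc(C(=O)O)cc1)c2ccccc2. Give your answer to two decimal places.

188.18

Molecular formula: C11H8O3.
M = 11×12.011 + 8×1.008 + 3×15.999 = 188.18 g/mol.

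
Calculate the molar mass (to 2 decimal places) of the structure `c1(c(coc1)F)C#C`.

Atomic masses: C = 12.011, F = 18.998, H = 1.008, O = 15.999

110.09

Molecular formula: C6H3FO.
M = 6×12.011 + 1×18.998 + 3×1.008 + 1×15.999 = 110.09 g/mol.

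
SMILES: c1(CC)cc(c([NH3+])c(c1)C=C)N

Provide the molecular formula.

C10H15N2+

Heavy atoms from the SMILES: 10 C, 2 N.
Implicit hydrogens by atom environment:
  4 × C (aromatic): no H
  2 × C: 2 H each → 4
  2 × C (aromatic): 1 H each → 2
  1 × C: 3 H
  1 × C: 1 H
  1 × N (charge +1): 3 H
  1 × N: 2 H
  Total hydrogens = 15.
Net charge +1.
Molecular formula: C10H15N2+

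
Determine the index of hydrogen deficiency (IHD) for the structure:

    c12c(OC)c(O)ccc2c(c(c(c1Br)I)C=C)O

8

Molecular formula from the SMILES: C13H10BrIO3.
DoU = (2C + 2 + N − H − X)/2 = (2·13 + 2 + 0 − 10 − 2)/2 = 16/2 = 8.
(Structurally: 2 ring(s) + 6 π bond(s) = 8.)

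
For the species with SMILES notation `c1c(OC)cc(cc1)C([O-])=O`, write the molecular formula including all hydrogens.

C8H7O3-

Heavy atoms from the SMILES: 8 C, 3 O.
Implicit hydrogens by atom environment:
  4 × C (aromatic): 1 H each → 4
  2 × C (aromatic): no H
  2 × O: no H
  1 × C: 3 H
  1 × C: no H
  1 × O (charge -1): no H
  Total hydrogens = 7.
Net charge -1.
Molecular formula: C8H7O3-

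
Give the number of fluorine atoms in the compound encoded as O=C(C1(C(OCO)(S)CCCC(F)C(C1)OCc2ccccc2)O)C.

1

The symbol for fluorine appears 1 time in the SMILES.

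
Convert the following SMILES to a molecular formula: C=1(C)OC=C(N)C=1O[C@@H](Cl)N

C6H9ClN2O2

Heavy atoms from the SMILES: 6 C, 1 Cl, 2 N, 2 O.
Implicit hydrogens by atom environment:
  3 × C (aromatic): no H
  2 × N: 2 H each → 4
  1 × C: 3 H
  1 × C (aromatic): 1 H
  1 × C: 1 H
  1 × Cl: no H
  1 × O (aromatic): no H
  1 × O: no H
  Total hydrogens = 9.
Molecular formula: C6H9ClN2O2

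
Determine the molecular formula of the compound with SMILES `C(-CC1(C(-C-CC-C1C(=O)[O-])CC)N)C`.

C12H22NO2-

Heavy atoms from the SMILES: 12 C, 1 N, 2 O.
Implicit hydrogens by atom environment:
  6 × C: 2 H each → 12
  2 × C: 3 H each → 6
  2 × C: 1 H each → 2
  2 × C: no H
  1 × N: 2 H
  1 × O: no H
  1 × O (charge -1): no H
  Total hydrogens = 22.
Net charge -1.
Molecular formula: C12H22NO2-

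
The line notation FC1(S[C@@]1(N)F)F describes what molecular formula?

C2H2F3NS

Heavy atoms from the SMILES: 2 C, 3 F, 1 N, 1 S.
Implicit hydrogens by atom environment:
  3 × F: no H
  2 × C: no H
  1 × N: 2 H
  1 × S: no H
  Total hydrogens = 2.
Molecular formula: C2H2F3NS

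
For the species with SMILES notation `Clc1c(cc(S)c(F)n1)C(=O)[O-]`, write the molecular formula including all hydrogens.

Heavy atoms from the SMILES: 6 C, 1 Cl, 1 F, 1 N, 2 O, 1 S.
Implicit hydrogens by atom environment:
  4 × C (aromatic): no H
  1 × C (aromatic): 1 H
  1 × C: no H
  1 × Cl: no H
  1 × F: no H
  1 × N (aromatic): no H
  1 × O: no H
  1 × O (charge -1): no H
  1 × S: 1 H
  Total hydrogens = 2.
Net charge -1.
Molecular formula: C6H2ClFNO2S-

C6H2ClFNO2S-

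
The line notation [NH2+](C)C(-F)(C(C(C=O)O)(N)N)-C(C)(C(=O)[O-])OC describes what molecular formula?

C9H18FN3O5

Heavy atoms from the SMILES: 9 C, 1 F, 3 N, 5 O.
Implicit hydrogens by atom environment:
  4 × C: no H
  3 × C: 3 H each → 9
  3 × O: no H
  2 × C: 1 H each → 2
  2 × N: 2 H each → 4
  1 × F: no H
  1 × N (charge +1): 2 H
  1 × O: 1 H
  1 × O (charge -1): no H
  Total hydrogens = 18.
Molecular formula: C9H18FN3O5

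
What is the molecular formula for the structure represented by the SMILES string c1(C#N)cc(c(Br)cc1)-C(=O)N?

Heavy atoms from the SMILES: 1 Br, 8 C, 2 N, 1 O.
Implicit hydrogens by atom environment:
  3 × C (aromatic): 1 H each → 3
  3 × C (aromatic): no H
  2 × C: no H
  1 × Br: no H
  1 × N: 2 H
  1 × N: no H
  1 × O: no H
  Total hydrogens = 5.
Molecular formula: C8H5BrN2O

C8H5BrN2O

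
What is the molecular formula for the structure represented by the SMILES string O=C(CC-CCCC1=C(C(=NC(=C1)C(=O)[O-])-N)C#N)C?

C14H16N3O3-

Heavy atoms from the SMILES: 14 C, 3 N, 3 O.
Implicit hydrogens by atom environment:
  5 × C: 2 H each → 10
  4 × C (aromatic): no H
  3 × C: no H
  2 × O: no H
  1 × C: 3 H
  1 × C (aromatic): 1 H
  1 × N: 2 H
  1 × N (aromatic): no H
  1 × N: no H
  1 × O (charge -1): no H
  Total hydrogens = 16.
Net charge -1.
Molecular formula: C14H16N3O3-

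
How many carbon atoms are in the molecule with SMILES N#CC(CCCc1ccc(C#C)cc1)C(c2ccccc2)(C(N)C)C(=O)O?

The symbol for carbon appears 23 times in the SMILES. Lowercase c denotes aromatic carbon and counts toward C.

23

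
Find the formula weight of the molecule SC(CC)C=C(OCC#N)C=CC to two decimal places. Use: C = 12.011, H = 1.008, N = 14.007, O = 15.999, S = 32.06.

197.30

Molecular formula: C10H15NOS.
M = 10×12.011 + 15×1.008 + 1×14.007 + 1×15.999 + 1×32.06 = 197.30 g/mol.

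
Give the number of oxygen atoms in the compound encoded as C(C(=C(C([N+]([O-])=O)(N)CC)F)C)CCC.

The symbol for oxygen appears 2 times in the SMILES.

2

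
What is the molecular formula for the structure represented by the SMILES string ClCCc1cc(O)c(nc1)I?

Heavy atoms from the SMILES: 7 C, 1 Cl, 1 I, 1 N, 1 O.
Implicit hydrogens by atom environment:
  3 × C (aromatic): no H
  2 × C: 2 H each → 4
  2 × C (aromatic): 1 H each → 2
  1 × Cl: no H
  1 × I: no H
  1 × N (aromatic): no H
  1 × O: 1 H
  Total hydrogens = 7.
Molecular formula: C7H7ClINO

C7H7ClINO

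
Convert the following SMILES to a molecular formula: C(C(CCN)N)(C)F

Heavy atoms from the SMILES: 5 C, 1 F, 2 N.
Implicit hydrogens by atom environment:
  2 × C: 2 H each → 4
  2 × C: 1 H each → 2
  2 × N: 2 H each → 4
  1 × C: 3 H
  1 × F: no H
  Total hydrogens = 13.
Molecular formula: C5H13FN2

C5H13FN2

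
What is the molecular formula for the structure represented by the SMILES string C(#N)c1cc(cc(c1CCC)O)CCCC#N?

Heavy atoms from the SMILES: 14 C, 2 N, 1 O.
Implicit hydrogens by atom environment:
  5 × C: 2 H each → 10
  4 × C (aromatic): no H
  2 × C (aromatic): 1 H each → 2
  2 × C: no H
  2 × N: no H
  1 × C: 3 H
  1 × O: 1 H
  Total hydrogens = 16.
Molecular formula: C14H16N2O

C14H16N2O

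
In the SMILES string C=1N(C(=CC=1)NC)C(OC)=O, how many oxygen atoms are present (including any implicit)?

2

The symbol for oxygen appears 2 times in the SMILES.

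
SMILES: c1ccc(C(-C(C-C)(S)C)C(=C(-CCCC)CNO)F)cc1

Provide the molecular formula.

C18H28FNOS

Heavy atoms from the SMILES: 18 C, 1 F, 1 N, 1 O, 1 S.
Implicit hydrogens by atom environment:
  5 × C: 2 H each → 10
  5 × C (aromatic): 1 H each → 5
  3 × C: 3 H each → 9
  3 × C: no H
  1 × C: 1 H
  1 × C (aromatic): no H
  1 × F: no H
  1 × N: 1 H
  1 × O: 1 H
  1 × S: 1 H
  Total hydrogens = 28.
Molecular formula: C18H28FNOS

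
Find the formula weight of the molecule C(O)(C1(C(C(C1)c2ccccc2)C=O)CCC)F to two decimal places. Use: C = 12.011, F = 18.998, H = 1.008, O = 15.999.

Molecular formula: C15H19FO2.
M = 15×12.011 + 1×18.998 + 19×1.008 + 2×15.999 = 250.31 g/mol.

250.31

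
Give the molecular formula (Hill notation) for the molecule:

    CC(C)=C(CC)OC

C7H14O

Heavy atoms from the SMILES: 7 C, 1 O.
Implicit hydrogens by atom environment:
  4 × C: 3 H each → 12
  2 × C: no H
  1 × C: 2 H
  1 × O: no H
  Total hydrogens = 14.
Molecular formula: C7H14O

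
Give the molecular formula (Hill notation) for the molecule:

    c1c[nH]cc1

Heavy atoms from the SMILES: 4 C, 1 N.
Implicit hydrogens by atom environment:
  4 × C (aromatic): 1 H each → 4
  1 × N (aromatic): 1 H
  Total hydrogens = 5.
Molecular formula: C4H5N

C4H5N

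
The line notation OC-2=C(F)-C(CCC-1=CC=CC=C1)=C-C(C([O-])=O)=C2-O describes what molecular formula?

Heavy atoms from the SMILES: 15 C, 1 F, 4 O.
Implicit hydrogens by atom environment:
  6 × C (aromatic): 1 H each → 6
  6 × C (aromatic): no H
  2 × C: 2 H each → 4
  2 × O: 1 H each → 2
  1 × C: no H
  1 × F: no H
  1 × O: no H
  1 × O (charge -1): no H
  Total hydrogens = 12.
Net charge -1.
Molecular formula: C15H12FO4-

C15H12FO4-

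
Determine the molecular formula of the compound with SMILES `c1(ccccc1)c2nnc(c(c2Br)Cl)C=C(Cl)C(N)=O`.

Heavy atoms from the SMILES: 1 Br, 13 C, 2 Cl, 3 N, 1 O.
Implicit hydrogens by atom environment:
  5 × C (aromatic): 1 H each → 5
  5 × C (aromatic): no H
  2 × C: no H
  2 × Cl: no H
  2 × N (aromatic): no H
  1 × Br: no H
  1 × C: 1 H
  1 × N: 2 H
  1 × O: no H
  Total hydrogens = 8.
Molecular formula: C13H8BrCl2N3O

C13H8BrCl2N3O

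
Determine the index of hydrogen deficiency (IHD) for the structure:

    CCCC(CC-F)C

Molecular formula from the SMILES: C7H15F.
DoU = (2C + 2 + N − H − X)/2 = (2·7 + 2 + 0 − 15 − 1)/2 = 0/2 = 0.
(Structurally: 0 ring(s) + 0 π bond(s) = 0.)

0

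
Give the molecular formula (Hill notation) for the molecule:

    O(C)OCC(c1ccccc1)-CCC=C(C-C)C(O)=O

C16H22O4

Heavy atoms from the SMILES: 16 C, 4 O.
Implicit hydrogens by atom environment:
  5 × C (aromatic): 1 H each → 5
  4 × C: 2 H each → 8
  3 × O: no H
  2 × C: 3 H each → 6
  2 × C: 1 H each → 2
  2 × C: no H
  1 × C (aromatic): no H
  1 × O: 1 H
  Total hydrogens = 22.
Molecular formula: C16H22O4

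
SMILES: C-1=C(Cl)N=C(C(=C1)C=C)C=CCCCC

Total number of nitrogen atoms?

The symbol for nitrogen appears 1 time in the SMILES.

1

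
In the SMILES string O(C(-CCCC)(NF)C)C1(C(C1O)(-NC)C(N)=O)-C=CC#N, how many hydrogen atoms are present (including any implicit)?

Hydrogens are implicit in SMILES; fill each atom to its normal valence:
  5 × C: no H
  3 × C: 3 H each → 9
  3 × C: 2 H each → 6
  3 × C: 1 H each → 3
  2 × N: 1 H each → 2
  2 × O: no H
  1 × F: no H
  1 × N: 2 H
  1 × N: no H
  1 × O: 1 H
  Total hydrogens = 23.

23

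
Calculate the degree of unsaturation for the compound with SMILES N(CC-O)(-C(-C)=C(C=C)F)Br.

2

Molecular formula from the SMILES: C7H11BrFNO.
DoU = (2C + 2 + N − H − X)/2 = (2·7 + 2 + 1 − 11 − 2)/2 = 4/2 = 2.
(Structurally: 0 ring(s) + 2 π bond(s) = 2.)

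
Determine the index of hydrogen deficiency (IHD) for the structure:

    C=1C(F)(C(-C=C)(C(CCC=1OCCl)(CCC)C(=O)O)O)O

4

Molecular formula from the SMILES: C14H20ClFO5.
DoU = (2C + 2 + N − H − X)/2 = (2·14 + 2 + 0 − 20 − 2)/2 = 8/2 = 4.
(Structurally: 1 ring(s) + 3 π bond(s) = 4.)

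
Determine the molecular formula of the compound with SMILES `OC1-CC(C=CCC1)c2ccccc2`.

C13H16O

Heavy atoms from the SMILES: 13 C, 1 O.
Implicit hydrogens by atom environment:
  5 × C (aromatic): 1 H each → 5
  4 × C: 1 H each → 4
  3 × C: 2 H each → 6
  1 × C (aromatic): no H
  1 × O: 1 H
  Total hydrogens = 16.
Molecular formula: C13H16O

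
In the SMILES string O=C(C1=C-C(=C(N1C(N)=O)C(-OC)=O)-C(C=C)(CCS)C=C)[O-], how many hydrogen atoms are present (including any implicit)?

Hydrogens are implicit in SMILES; fill each atom to its normal valence:
  4 × C: 2 H each → 8
  4 × C: no H
  4 × O: no H
  3 × C (aromatic): no H
  2 × C: 1 H each → 2
  1 × C: 3 H
  1 × C (aromatic): 1 H
  1 × N: 2 H
  1 × N (aromatic): no H
  1 × O (charge -1): no H
  1 × S: 1 H
  Total hydrogens = 17.

17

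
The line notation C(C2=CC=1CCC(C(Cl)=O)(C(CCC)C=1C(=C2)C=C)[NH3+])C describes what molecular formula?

Heavy atoms from the SMILES: 18 C, 1 Cl, 1 N, 1 O.
Implicit hydrogens by atom environment:
  6 × C: 2 H each → 12
  4 × C (aromatic): no H
  2 × C: 3 H each → 6
  2 × C (aromatic): 1 H each → 2
  2 × C: 1 H each → 2
  2 × C: no H
  1 × Cl: no H
  1 × N (charge +1): 3 H
  1 × O: no H
  Total hydrogens = 25.
Net charge +1.
Molecular formula: C18H25ClNO+

C18H25ClNO+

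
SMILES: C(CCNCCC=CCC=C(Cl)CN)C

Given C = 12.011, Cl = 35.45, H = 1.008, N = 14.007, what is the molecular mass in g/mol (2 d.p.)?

230.78

Molecular formula: C12H23ClN2.
M = 12×12.011 + 1×35.45 + 23×1.008 + 2×14.007 = 230.78 g/mol.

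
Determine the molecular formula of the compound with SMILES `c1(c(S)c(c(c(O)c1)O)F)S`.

C6H5FO2S2

Heavy atoms from the SMILES: 6 C, 1 F, 2 O, 2 S.
Implicit hydrogens by atom environment:
  5 × C (aromatic): no H
  2 × O: 1 H each → 2
  2 × S: 1 H each → 2
  1 × C (aromatic): 1 H
  1 × F: no H
  Total hydrogens = 5.
Molecular formula: C6H5FO2S2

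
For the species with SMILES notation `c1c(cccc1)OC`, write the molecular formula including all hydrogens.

C7H8O

Heavy atoms from the SMILES: 7 C, 1 O.
Implicit hydrogens by atom environment:
  5 × C (aromatic): 1 H each → 5
  1 × C: 3 H
  1 × C (aromatic): no H
  1 × O: no H
  Total hydrogens = 8.
Molecular formula: C7H8O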